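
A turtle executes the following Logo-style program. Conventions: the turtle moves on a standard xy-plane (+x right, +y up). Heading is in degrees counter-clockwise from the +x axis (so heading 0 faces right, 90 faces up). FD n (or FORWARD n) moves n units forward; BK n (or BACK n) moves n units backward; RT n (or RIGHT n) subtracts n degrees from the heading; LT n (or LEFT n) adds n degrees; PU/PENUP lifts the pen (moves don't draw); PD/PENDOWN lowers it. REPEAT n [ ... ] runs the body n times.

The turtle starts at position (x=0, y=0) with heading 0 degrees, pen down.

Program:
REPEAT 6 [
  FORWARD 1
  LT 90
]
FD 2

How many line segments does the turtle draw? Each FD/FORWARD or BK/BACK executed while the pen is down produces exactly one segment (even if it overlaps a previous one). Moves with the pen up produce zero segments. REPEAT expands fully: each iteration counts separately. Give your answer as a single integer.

Executing turtle program step by step:
Start: pos=(0,0), heading=0, pen down
REPEAT 6 [
  -- iteration 1/6 --
  FD 1: (0,0) -> (1,0) [heading=0, draw]
  LT 90: heading 0 -> 90
  -- iteration 2/6 --
  FD 1: (1,0) -> (1,1) [heading=90, draw]
  LT 90: heading 90 -> 180
  -- iteration 3/6 --
  FD 1: (1,1) -> (0,1) [heading=180, draw]
  LT 90: heading 180 -> 270
  -- iteration 4/6 --
  FD 1: (0,1) -> (0,0) [heading=270, draw]
  LT 90: heading 270 -> 0
  -- iteration 5/6 --
  FD 1: (0,0) -> (1,0) [heading=0, draw]
  LT 90: heading 0 -> 90
  -- iteration 6/6 --
  FD 1: (1,0) -> (1,1) [heading=90, draw]
  LT 90: heading 90 -> 180
]
FD 2: (1,1) -> (-1,1) [heading=180, draw]
Final: pos=(-1,1), heading=180, 7 segment(s) drawn
Segments drawn: 7

Answer: 7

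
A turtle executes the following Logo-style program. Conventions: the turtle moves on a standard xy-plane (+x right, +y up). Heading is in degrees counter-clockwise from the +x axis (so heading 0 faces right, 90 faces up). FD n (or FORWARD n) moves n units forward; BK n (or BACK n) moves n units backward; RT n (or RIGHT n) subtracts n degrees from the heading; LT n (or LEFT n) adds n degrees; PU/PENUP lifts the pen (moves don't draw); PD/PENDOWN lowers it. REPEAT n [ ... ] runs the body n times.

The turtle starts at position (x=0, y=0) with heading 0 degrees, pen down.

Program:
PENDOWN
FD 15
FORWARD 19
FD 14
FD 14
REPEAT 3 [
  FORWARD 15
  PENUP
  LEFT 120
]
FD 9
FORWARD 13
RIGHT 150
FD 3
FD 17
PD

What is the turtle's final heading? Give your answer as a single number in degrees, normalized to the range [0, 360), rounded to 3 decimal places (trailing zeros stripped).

Executing turtle program step by step:
Start: pos=(0,0), heading=0, pen down
PD: pen down
FD 15: (0,0) -> (15,0) [heading=0, draw]
FD 19: (15,0) -> (34,0) [heading=0, draw]
FD 14: (34,0) -> (48,0) [heading=0, draw]
FD 14: (48,0) -> (62,0) [heading=0, draw]
REPEAT 3 [
  -- iteration 1/3 --
  FD 15: (62,0) -> (77,0) [heading=0, draw]
  PU: pen up
  LT 120: heading 0 -> 120
  -- iteration 2/3 --
  FD 15: (77,0) -> (69.5,12.99) [heading=120, move]
  PU: pen up
  LT 120: heading 120 -> 240
  -- iteration 3/3 --
  FD 15: (69.5,12.99) -> (62,0) [heading=240, move]
  PU: pen up
  LT 120: heading 240 -> 0
]
FD 9: (62,0) -> (71,0) [heading=0, move]
FD 13: (71,0) -> (84,0) [heading=0, move]
RT 150: heading 0 -> 210
FD 3: (84,0) -> (81.402,-1.5) [heading=210, move]
FD 17: (81.402,-1.5) -> (66.679,-10) [heading=210, move]
PD: pen down
Final: pos=(66.679,-10), heading=210, 5 segment(s) drawn

Answer: 210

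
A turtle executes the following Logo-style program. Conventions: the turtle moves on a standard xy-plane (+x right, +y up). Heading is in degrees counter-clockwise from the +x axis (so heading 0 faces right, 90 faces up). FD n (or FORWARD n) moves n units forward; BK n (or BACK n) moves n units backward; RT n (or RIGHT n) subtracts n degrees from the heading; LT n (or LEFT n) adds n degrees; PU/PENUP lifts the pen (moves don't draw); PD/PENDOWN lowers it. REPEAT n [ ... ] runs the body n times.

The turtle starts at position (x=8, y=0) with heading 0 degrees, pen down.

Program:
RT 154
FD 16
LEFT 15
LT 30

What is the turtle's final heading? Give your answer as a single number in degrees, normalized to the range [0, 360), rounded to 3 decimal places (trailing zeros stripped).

Answer: 251

Derivation:
Executing turtle program step by step:
Start: pos=(8,0), heading=0, pen down
RT 154: heading 0 -> 206
FD 16: (8,0) -> (-6.381,-7.014) [heading=206, draw]
LT 15: heading 206 -> 221
LT 30: heading 221 -> 251
Final: pos=(-6.381,-7.014), heading=251, 1 segment(s) drawn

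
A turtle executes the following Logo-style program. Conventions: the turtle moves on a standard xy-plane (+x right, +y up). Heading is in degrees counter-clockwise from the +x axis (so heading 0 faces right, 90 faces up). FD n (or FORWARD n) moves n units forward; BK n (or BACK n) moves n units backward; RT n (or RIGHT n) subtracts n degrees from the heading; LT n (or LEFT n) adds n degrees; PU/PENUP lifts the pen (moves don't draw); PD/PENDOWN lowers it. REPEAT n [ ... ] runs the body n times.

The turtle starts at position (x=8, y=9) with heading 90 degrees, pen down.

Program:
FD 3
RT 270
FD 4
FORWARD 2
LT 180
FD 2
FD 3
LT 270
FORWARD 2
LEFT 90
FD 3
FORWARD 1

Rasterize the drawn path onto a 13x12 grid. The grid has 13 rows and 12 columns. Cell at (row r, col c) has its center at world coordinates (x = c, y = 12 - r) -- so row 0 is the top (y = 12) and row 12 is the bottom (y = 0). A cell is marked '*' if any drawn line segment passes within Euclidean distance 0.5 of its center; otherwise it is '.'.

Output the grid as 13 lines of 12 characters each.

Answer: ..*******...
.......**...
.......*****
........*...
............
............
............
............
............
............
............
............
............

Derivation:
Segment 0: (8,9) -> (8,12)
Segment 1: (8,12) -> (4,12)
Segment 2: (4,12) -> (2,12)
Segment 3: (2,12) -> (4,12)
Segment 4: (4,12) -> (7,12)
Segment 5: (7,12) -> (7,10)
Segment 6: (7,10) -> (10,10)
Segment 7: (10,10) -> (11,10)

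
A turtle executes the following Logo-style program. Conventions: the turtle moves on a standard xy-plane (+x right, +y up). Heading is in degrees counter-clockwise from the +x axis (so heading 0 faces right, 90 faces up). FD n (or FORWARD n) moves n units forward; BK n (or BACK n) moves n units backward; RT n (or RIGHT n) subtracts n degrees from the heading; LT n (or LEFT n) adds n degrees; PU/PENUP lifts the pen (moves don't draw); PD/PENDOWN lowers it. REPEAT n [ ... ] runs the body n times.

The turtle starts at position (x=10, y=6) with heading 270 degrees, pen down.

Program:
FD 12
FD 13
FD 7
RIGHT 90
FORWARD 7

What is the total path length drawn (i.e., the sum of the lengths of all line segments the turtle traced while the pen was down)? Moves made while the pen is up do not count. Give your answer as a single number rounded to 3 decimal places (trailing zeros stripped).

Answer: 39

Derivation:
Executing turtle program step by step:
Start: pos=(10,6), heading=270, pen down
FD 12: (10,6) -> (10,-6) [heading=270, draw]
FD 13: (10,-6) -> (10,-19) [heading=270, draw]
FD 7: (10,-19) -> (10,-26) [heading=270, draw]
RT 90: heading 270 -> 180
FD 7: (10,-26) -> (3,-26) [heading=180, draw]
Final: pos=(3,-26), heading=180, 4 segment(s) drawn

Segment lengths:
  seg 1: (10,6) -> (10,-6), length = 12
  seg 2: (10,-6) -> (10,-19), length = 13
  seg 3: (10,-19) -> (10,-26), length = 7
  seg 4: (10,-26) -> (3,-26), length = 7
Total = 39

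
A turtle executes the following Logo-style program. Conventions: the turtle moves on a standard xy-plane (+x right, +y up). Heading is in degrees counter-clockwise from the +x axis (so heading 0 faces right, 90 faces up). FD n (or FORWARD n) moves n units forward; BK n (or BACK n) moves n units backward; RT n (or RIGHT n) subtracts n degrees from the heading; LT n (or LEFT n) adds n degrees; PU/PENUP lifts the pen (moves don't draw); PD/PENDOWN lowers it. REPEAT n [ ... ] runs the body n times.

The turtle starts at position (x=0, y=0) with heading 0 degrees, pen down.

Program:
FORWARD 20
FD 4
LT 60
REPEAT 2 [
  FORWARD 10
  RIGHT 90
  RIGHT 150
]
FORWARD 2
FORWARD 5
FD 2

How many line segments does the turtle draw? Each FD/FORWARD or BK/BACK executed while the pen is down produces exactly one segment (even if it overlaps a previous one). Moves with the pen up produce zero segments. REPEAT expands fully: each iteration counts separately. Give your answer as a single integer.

Executing turtle program step by step:
Start: pos=(0,0), heading=0, pen down
FD 20: (0,0) -> (20,0) [heading=0, draw]
FD 4: (20,0) -> (24,0) [heading=0, draw]
LT 60: heading 0 -> 60
REPEAT 2 [
  -- iteration 1/2 --
  FD 10: (24,0) -> (29,8.66) [heading=60, draw]
  RT 90: heading 60 -> 330
  RT 150: heading 330 -> 180
  -- iteration 2/2 --
  FD 10: (29,8.66) -> (19,8.66) [heading=180, draw]
  RT 90: heading 180 -> 90
  RT 150: heading 90 -> 300
]
FD 2: (19,8.66) -> (20,6.928) [heading=300, draw]
FD 5: (20,6.928) -> (22.5,2.598) [heading=300, draw]
FD 2: (22.5,2.598) -> (23.5,0.866) [heading=300, draw]
Final: pos=(23.5,0.866), heading=300, 7 segment(s) drawn
Segments drawn: 7

Answer: 7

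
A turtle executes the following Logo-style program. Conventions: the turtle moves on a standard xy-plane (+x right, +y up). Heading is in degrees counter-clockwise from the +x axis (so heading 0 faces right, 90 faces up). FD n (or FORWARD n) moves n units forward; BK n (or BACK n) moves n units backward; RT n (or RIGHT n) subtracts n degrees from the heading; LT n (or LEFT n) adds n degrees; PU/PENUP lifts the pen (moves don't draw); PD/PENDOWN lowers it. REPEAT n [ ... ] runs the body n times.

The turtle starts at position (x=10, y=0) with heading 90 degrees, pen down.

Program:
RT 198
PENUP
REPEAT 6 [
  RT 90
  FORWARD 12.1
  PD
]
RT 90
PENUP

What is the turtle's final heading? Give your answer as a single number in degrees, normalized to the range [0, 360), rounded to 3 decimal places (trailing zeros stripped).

Answer: 342

Derivation:
Executing turtle program step by step:
Start: pos=(10,0), heading=90, pen down
RT 198: heading 90 -> 252
PU: pen up
REPEAT 6 [
  -- iteration 1/6 --
  RT 90: heading 252 -> 162
  FD 12.1: (10,0) -> (-1.508,3.739) [heading=162, move]
  PD: pen down
  -- iteration 2/6 --
  RT 90: heading 162 -> 72
  FD 12.1: (-1.508,3.739) -> (2.231,15.247) [heading=72, draw]
  PD: pen down
  -- iteration 3/6 --
  RT 90: heading 72 -> 342
  FD 12.1: (2.231,15.247) -> (13.739,11.508) [heading=342, draw]
  PD: pen down
  -- iteration 4/6 --
  RT 90: heading 342 -> 252
  FD 12.1: (13.739,11.508) -> (10,0) [heading=252, draw]
  PD: pen down
  -- iteration 5/6 --
  RT 90: heading 252 -> 162
  FD 12.1: (10,0) -> (-1.508,3.739) [heading=162, draw]
  PD: pen down
  -- iteration 6/6 --
  RT 90: heading 162 -> 72
  FD 12.1: (-1.508,3.739) -> (2.231,15.247) [heading=72, draw]
  PD: pen down
]
RT 90: heading 72 -> 342
PU: pen up
Final: pos=(2.231,15.247), heading=342, 5 segment(s) drawn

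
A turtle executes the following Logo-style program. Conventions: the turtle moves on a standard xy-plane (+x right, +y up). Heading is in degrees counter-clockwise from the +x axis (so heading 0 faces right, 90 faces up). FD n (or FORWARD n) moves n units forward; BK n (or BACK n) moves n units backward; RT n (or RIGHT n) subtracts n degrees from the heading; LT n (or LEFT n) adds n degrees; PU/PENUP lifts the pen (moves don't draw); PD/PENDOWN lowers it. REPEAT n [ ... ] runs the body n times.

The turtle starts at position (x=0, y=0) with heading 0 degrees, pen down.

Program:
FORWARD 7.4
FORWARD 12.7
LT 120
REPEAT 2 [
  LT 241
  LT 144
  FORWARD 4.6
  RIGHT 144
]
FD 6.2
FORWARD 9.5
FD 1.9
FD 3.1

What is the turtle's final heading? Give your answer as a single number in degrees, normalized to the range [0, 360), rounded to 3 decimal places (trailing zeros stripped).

Answer: 242

Derivation:
Executing turtle program step by step:
Start: pos=(0,0), heading=0, pen down
FD 7.4: (0,0) -> (7.4,0) [heading=0, draw]
FD 12.7: (7.4,0) -> (20.1,0) [heading=0, draw]
LT 120: heading 0 -> 120
REPEAT 2 [
  -- iteration 1/2 --
  LT 241: heading 120 -> 1
  LT 144: heading 1 -> 145
  FD 4.6: (20.1,0) -> (16.332,2.638) [heading=145, draw]
  RT 144: heading 145 -> 1
  -- iteration 2/2 --
  LT 241: heading 1 -> 242
  LT 144: heading 242 -> 26
  FD 4.6: (16.332,2.638) -> (20.466,4.655) [heading=26, draw]
  RT 144: heading 26 -> 242
]
FD 6.2: (20.466,4.655) -> (17.556,-0.819) [heading=242, draw]
FD 9.5: (17.556,-0.819) -> (13.096,-9.207) [heading=242, draw]
FD 1.9: (13.096,-9.207) -> (12.204,-10.885) [heading=242, draw]
FD 3.1: (12.204,-10.885) -> (10.748,-13.622) [heading=242, draw]
Final: pos=(10.748,-13.622), heading=242, 8 segment(s) drawn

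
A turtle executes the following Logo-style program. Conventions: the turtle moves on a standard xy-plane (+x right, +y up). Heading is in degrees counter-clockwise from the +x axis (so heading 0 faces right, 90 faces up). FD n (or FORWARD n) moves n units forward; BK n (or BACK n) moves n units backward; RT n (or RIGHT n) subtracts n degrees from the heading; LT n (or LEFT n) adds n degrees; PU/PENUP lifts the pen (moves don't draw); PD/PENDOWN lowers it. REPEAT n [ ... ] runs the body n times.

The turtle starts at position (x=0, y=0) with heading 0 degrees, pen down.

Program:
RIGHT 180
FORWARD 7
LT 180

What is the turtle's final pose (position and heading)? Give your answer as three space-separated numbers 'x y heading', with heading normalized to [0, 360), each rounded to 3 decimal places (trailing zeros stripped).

Answer: -7 0 0

Derivation:
Executing turtle program step by step:
Start: pos=(0,0), heading=0, pen down
RT 180: heading 0 -> 180
FD 7: (0,0) -> (-7,0) [heading=180, draw]
LT 180: heading 180 -> 0
Final: pos=(-7,0), heading=0, 1 segment(s) drawn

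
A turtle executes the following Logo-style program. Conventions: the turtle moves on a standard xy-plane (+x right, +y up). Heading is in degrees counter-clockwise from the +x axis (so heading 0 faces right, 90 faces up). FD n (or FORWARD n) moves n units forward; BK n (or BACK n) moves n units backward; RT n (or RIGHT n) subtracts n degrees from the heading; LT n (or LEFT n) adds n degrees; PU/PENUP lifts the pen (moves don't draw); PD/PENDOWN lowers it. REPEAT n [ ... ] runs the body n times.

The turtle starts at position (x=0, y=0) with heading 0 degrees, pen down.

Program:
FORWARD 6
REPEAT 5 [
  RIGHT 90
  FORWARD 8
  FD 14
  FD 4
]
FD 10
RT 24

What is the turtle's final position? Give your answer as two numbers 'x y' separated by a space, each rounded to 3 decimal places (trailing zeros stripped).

Answer: 6 -36

Derivation:
Executing turtle program step by step:
Start: pos=(0,0), heading=0, pen down
FD 6: (0,0) -> (6,0) [heading=0, draw]
REPEAT 5 [
  -- iteration 1/5 --
  RT 90: heading 0 -> 270
  FD 8: (6,0) -> (6,-8) [heading=270, draw]
  FD 14: (6,-8) -> (6,-22) [heading=270, draw]
  FD 4: (6,-22) -> (6,-26) [heading=270, draw]
  -- iteration 2/5 --
  RT 90: heading 270 -> 180
  FD 8: (6,-26) -> (-2,-26) [heading=180, draw]
  FD 14: (-2,-26) -> (-16,-26) [heading=180, draw]
  FD 4: (-16,-26) -> (-20,-26) [heading=180, draw]
  -- iteration 3/5 --
  RT 90: heading 180 -> 90
  FD 8: (-20,-26) -> (-20,-18) [heading=90, draw]
  FD 14: (-20,-18) -> (-20,-4) [heading=90, draw]
  FD 4: (-20,-4) -> (-20,0) [heading=90, draw]
  -- iteration 4/5 --
  RT 90: heading 90 -> 0
  FD 8: (-20,0) -> (-12,0) [heading=0, draw]
  FD 14: (-12,0) -> (2,0) [heading=0, draw]
  FD 4: (2,0) -> (6,0) [heading=0, draw]
  -- iteration 5/5 --
  RT 90: heading 0 -> 270
  FD 8: (6,0) -> (6,-8) [heading=270, draw]
  FD 14: (6,-8) -> (6,-22) [heading=270, draw]
  FD 4: (6,-22) -> (6,-26) [heading=270, draw]
]
FD 10: (6,-26) -> (6,-36) [heading=270, draw]
RT 24: heading 270 -> 246
Final: pos=(6,-36), heading=246, 17 segment(s) drawn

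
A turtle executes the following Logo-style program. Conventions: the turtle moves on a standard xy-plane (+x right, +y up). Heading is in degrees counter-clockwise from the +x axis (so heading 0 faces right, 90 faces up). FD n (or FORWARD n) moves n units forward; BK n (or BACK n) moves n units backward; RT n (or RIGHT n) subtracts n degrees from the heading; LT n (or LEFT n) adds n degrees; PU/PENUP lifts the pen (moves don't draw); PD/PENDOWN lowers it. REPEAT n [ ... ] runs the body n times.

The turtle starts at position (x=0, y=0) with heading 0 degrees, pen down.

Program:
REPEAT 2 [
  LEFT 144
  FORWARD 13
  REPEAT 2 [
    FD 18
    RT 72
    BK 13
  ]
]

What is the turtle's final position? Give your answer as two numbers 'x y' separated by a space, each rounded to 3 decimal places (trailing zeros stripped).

Executing turtle program step by step:
Start: pos=(0,0), heading=0, pen down
REPEAT 2 [
  -- iteration 1/2 --
  LT 144: heading 0 -> 144
  FD 13: (0,0) -> (-10.517,7.641) [heading=144, draw]
  REPEAT 2 [
    -- iteration 1/2 --
    FD 18: (-10.517,7.641) -> (-25.08,18.221) [heading=144, draw]
    RT 72: heading 144 -> 72
    BK 13: (-25.08,18.221) -> (-29.097,5.858) [heading=72, draw]
    -- iteration 2/2 --
    FD 18: (-29.097,5.858) -> (-23.534,22.977) [heading=72, draw]
    RT 72: heading 72 -> 0
    BK 13: (-23.534,22.977) -> (-36.534,22.977) [heading=0, draw]
  ]
  -- iteration 2/2 --
  LT 144: heading 0 -> 144
  FD 13: (-36.534,22.977) -> (-47.052,30.618) [heading=144, draw]
  REPEAT 2 [
    -- iteration 1/2 --
    FD 18: (-47.052,30.618) -> (-61.614,41.198) [heading=144, draw]
    RT 72: heading 144 -> 72
    BK 13: (-61.614,41.198) -> (-65.631,28.834) [heading=72, draw]
    -- iteration 2/2 --
    FD 18: (-65.631,28.834) -> (-60.069,45.953) [heading=72, draw]
    RT 72: heading 72 -> 0
    BK 13: (-60.069,45.953) -> (-73.069,45.953) [heading=0, draw]
  ]
]
Final: pos=(-73.069,45.953), heading=0, 10 segment(s) drawn

Answer: -73.069 45.953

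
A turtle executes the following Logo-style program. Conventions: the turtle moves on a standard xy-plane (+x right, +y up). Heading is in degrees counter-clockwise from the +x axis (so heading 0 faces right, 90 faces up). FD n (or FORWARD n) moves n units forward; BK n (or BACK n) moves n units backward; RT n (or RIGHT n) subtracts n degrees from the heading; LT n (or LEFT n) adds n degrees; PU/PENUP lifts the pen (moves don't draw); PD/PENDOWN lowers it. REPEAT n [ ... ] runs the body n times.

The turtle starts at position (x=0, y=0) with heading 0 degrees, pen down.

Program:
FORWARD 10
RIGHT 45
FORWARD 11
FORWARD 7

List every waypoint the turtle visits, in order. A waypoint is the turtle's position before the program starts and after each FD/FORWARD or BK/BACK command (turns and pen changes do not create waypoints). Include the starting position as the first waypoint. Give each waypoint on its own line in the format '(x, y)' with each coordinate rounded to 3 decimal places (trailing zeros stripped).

Answer: (0, 0)
(10, 0)
(17.778, -7.778)
(22.728, -12.728)

Derivation:
Executing turtle program step by step:
Start: pos=(0,0), heading=0, pen down
FD 10: (0,0) -> (10,0) [heading=0, draw]
RT 45: heading 0 -> 315
FD 11: (10,0) -> (17.778,-7.778) [heading=315, draw]
FD 7: (17.778,-7.778) -> (22.728,-12.728) [heading=315, draw]
Final: pos=(22.728,-12.728), heading=315, 3 segment(s) drawn
Waypoints (4 total):
(0, 0)
(10, 0)
(17.778, -7.778)
(22.728, -12.728)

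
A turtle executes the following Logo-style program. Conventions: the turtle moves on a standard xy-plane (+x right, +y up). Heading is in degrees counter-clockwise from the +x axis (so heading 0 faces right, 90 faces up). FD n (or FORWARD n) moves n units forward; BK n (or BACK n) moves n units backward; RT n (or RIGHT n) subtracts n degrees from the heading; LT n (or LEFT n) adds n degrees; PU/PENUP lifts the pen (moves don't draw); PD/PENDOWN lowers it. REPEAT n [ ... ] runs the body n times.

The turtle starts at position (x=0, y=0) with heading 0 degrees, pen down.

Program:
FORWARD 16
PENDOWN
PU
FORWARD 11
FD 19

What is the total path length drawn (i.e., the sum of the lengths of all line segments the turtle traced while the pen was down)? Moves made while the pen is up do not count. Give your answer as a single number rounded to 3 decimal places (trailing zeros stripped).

Executing turtle program step by step:
Start: pos=(0,0), heading=0, pen down
FD 16: (0,0) -> (16,0) [heading=0, draw]
PD: pen down
PU: pen up
FD 11: (16,0) -> (27,0) [heading=0, move]
FD 19: (27,0) -> (46,0) [heading=0, move]
Final: pos=(46,0), heading=0, 1 segment(s) drawn

Segment lengths:
  seg 1: (0,0) -> (16,0), length = 16
Total = 16

Answer: 16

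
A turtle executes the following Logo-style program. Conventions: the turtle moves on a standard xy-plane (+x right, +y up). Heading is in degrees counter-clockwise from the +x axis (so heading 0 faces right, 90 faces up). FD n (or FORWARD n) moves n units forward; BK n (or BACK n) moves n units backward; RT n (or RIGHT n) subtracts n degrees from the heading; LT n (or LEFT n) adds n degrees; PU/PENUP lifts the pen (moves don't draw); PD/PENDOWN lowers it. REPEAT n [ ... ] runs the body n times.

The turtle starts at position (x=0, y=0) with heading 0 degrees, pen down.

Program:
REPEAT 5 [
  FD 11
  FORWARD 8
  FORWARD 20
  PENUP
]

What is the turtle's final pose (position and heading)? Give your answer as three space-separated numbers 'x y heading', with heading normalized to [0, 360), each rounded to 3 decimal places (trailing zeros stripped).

Answer: 195 0 0

Derivation:
Executing turtle program step by step:
Start: pos=(0,0), heading=0, pen down
REPEAT 5 [
  -- iteration 1/5 --
  FD 11: (0,0) -> (11,0) [heading=0, draw]
  FD 8: (11,0) -> (19,0) [heading=0, draw]
  FD 20: (19,0) -> (39,0) [heading=0, draw]
  PU: pen up
  -- iteration 2/5 --
  FD 11: (39,0) -> (50,0) [heading=0, move]
  FD 8: (50,0) -> (58,0) [heading=0, move]
  FD 20: (58,0) -> (78,0) [heading=0, move]
  PU: pen up
  -- iteration 3/5 --
  FD 11: (78,0) -> (89,0) [heading=0, move]
  FD 8: (89,0) -> (97,0) [heading=0, move]
  FD 20: (97,0) -> (117,0) [heading=0, move]
  PU: pen up
  -- iteration 4/5 --
  FD 11: (117,0) -> (128,0) [heading=0, move]
  FD 8: (128,0) -> (136,0) [heading=0, move]
  FD 20: (136,0) -> (156,0) [heading=0, move]
  PU: pen up
  -- iteration 5/5 --
  FD 11: (156,0) -> (167,0) [heading=0, move]
  FD 8: (167,0) -> (175,0) [heading=0, move]
  FD 20: (175,0) -> (195,0) [heading=0, move]
  PU: pen up
]
Final: pos=(195,0), heading=0, 3 segment(s) drawn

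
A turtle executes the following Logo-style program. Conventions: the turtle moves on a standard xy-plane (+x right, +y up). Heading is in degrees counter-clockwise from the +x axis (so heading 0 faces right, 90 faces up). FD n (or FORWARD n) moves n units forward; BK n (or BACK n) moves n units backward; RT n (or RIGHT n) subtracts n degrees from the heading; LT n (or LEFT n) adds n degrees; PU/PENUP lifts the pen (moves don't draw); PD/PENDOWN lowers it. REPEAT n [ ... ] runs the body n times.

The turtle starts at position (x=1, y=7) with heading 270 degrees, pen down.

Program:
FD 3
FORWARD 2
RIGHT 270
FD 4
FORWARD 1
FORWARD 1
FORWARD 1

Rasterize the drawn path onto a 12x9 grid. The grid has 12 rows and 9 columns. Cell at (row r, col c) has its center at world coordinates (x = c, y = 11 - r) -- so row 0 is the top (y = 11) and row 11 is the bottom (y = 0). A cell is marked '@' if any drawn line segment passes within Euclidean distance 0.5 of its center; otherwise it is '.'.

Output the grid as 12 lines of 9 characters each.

Segment 0: (1,7) -> (1,4)
Segment 1: (1,4) -> (1,2)
Segment 2: (1,2) -> (5,2)
Segment 3: (5,2) -> (6,2)
Segment 4: (6,2) -> (7,2)
Segment 5: (7,2) -> (8,2)

Answer: .........
.........
.........
.........
.@.......
.@.......
.@.......
.@.......
.@.......
.@@@@@@@@
.........
.........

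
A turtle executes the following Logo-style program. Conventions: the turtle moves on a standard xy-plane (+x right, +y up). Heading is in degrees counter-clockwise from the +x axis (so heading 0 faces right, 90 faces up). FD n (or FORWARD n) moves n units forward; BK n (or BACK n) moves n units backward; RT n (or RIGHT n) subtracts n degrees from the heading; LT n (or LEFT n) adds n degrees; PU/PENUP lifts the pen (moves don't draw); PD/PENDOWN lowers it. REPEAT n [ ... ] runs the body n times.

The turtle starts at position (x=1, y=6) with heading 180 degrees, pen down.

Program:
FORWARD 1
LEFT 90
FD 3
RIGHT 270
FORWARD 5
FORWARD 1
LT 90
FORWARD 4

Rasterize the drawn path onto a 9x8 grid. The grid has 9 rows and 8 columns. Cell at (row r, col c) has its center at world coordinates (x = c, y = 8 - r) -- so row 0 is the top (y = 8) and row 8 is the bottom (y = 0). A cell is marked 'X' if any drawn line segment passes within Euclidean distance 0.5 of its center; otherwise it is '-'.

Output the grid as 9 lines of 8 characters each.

Answer: --------
------X-
XX----X-
X-----X-
X-----X-
XXXXXXX-
--------
--------
--------

Derivation:
Segment 0: (1,6) -> (0,6)
Segment 1: (0,6) -> (-0,3)
Segment 2: (-0,3) -> (5,3)
Segment 3: (5,3) -> (6,3)
Segment 4: (6,3) -> (6,7)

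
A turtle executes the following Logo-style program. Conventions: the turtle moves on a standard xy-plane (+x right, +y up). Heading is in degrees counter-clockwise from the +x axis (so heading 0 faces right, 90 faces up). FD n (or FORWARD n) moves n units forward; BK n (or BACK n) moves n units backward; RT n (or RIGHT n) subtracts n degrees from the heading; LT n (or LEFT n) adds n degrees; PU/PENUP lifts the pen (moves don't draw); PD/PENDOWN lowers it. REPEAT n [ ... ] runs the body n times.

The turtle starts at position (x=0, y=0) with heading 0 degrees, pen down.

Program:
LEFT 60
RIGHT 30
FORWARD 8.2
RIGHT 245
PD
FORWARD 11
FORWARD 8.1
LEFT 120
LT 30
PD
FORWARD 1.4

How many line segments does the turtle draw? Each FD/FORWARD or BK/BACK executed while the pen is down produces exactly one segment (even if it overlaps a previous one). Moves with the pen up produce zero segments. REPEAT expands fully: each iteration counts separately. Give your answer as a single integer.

Executing turtle program step by step:
Start: pos=(0,0), heading=0, pen down
LT 60: heading 0 -> 60
RT 30: heading 60 -> 30
FD 8.2: (0,0) -> (7.101,4.1) [heading=30, draw]
RT 245: heading 30 -> 145
PD: pen down
FD 11: (7.101,4.1) -> (-1.909,10.409) [heading=145, draw]
FD 8.1: (-1.909,10.409) -> (-8.544,15.055) [heading=145, draw]
LT 120: heading 145 -> 265
LT 30: heading 265 -> 295
PD: pen down
FD 1.4: (-8.544,15.055) -> (-7.953,13.786) [heading=295, draw]
Final: pos=(-7.953,13.786), heading=295, 4 segment(s) drawn
Segments drawn: 4

Answer: 4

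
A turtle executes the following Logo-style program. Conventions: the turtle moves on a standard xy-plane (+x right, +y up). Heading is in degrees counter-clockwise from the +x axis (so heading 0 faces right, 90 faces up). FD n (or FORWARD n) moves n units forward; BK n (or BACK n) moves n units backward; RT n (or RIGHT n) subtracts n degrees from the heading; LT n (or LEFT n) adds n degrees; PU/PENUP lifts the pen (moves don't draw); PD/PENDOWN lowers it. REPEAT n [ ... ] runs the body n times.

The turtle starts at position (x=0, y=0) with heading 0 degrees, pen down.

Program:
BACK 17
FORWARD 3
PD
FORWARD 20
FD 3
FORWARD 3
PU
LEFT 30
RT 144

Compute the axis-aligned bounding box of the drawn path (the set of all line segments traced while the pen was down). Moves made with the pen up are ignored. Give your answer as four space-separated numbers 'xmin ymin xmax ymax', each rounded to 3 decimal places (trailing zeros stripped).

Executing turtle program step by step:
Start: pos=(0,0), heading=0, pen down
BK 17: (0,0) -> (-17,0) [heading=0, draw]
FD 3: (-17,0) -> (-14,0) [heading=0, draw]
PD: pen down
FD 20: (-14,0) -> (6,0) [heading=0, draw]
FD 3: (6,0) -> (9,0) [heading=0, draw]
FD 3: (9,0) -> (12,0) [heading=0, draw]
PU: pen up
LT 30: heading 0 -> 30
RT 144: heading 30 -> 246
Final: pos=(12,0), heading=246, 5 segment(s) drawn

Segment endpoints: x in {-17, -14, 0, 6, 9, 12}, y in {0}
xmin=-17, ymin=0, xmax=12, ymax=0

Answer: -17 0 12 0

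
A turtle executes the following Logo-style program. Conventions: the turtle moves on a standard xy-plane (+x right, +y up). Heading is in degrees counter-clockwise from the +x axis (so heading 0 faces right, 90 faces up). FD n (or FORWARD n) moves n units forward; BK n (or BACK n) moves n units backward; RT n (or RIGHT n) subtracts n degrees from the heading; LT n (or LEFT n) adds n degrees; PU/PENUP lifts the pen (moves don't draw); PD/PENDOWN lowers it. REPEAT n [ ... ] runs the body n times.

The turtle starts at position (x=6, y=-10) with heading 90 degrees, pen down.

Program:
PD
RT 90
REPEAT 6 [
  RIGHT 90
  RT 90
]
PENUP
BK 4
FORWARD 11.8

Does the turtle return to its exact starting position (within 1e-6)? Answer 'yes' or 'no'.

Executing turtle program step by step:
Start: pos=(6,-10), heading=90, pen down
PD: pen down
RT 90: heading 90 -> 0
REPEAT 6 [
  -- iteration 1/6 --
  RT 90: heading 0 -> 270
  RT 90: heading 270 -> 180
  -- iteration 2/6 --
  RT 90: heading 180 -> 90
  RT 90: heading 90 -> 0
  -- iteration 3/6 --
  RT 90: heading 0 -> 270
  RT 90: heading 270 -> 180
  -- iteration 4/6 --
  RT 90: heading 180 -> 90
  RT 90: heading 90 -> 0
  -- iteration 5/6 --
  RT 90: heading 0 -> 270
  RT 90: heading 270 -> 180
  -- iteration 6/6 --
  RT 90: heading 180 -> 90
  RT 90: heading 90 -> 0
]
PU: pen up
BK 4: (6,-10) -> (2,-10) [heading=0, move]
FD 11.8: (2,-10) -> (13.8,-10) [heading=0, move]
Final: pos=(13.8,-10), heading=0, 0 segment(s) drawn

Start position: (6, -10)
Final position: (13.8, -10)
Distance = 7.8; >= 1e-6 -> NOT closed

Answer: no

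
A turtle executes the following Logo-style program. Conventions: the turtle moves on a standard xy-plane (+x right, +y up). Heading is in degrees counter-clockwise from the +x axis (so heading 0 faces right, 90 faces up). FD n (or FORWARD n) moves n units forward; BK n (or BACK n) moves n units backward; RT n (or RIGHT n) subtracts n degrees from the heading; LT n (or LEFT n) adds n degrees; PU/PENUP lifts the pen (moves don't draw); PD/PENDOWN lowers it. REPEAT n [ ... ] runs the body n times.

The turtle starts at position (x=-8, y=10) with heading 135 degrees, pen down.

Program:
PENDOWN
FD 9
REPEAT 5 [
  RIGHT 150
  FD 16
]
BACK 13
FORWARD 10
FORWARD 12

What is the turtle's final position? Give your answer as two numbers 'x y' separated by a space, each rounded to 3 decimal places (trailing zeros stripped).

Answer: -13.662 28.089

Derivation:
Executing turtle program step by step:
Start: pos=(-8,10), heading=135, pen down
PD: pen down
FD 9: (-8,10) -> (-14.364,16.364) [heading=135, draw]
REPEAT 5 [
  -- iteration 1/5 --
  RT 150: heading 135 -> 345
  FD 16: (-14.364,16.364) -> (1.091,12.223) [heading=345, draw]
  -- iteration 2/5 --
  RT 150: heading 345 -> 195
  FD 16: (1.091,12.223) -> (-14.364,8.082) [heading=195, draw]
  -- iteration 3/5 --
  RT 150: heading 195 -> 45
  FD 16: (-14.364,8.082) -> (-3.05,19.395) [heading=45, draw]
  -- iteration 4/5 --
  RT 150: heading 45 -> 255
  FD 16: (-3.05,19.395) -> (-7.191,3.941) [heading=255, draw]
  -- iteration 5/5 --
  RT 150: heading 255 -> 105
  FD 16: (-7.191,3.941) -> (-11.332,19.395) [heading=105, draw]
]
BK 13: (-11.332,19.395) -> (-7.968,6.838) [heading=105, draw]
FD 10: (-7.968,6.838) -> (-10.556,16.498) [heading=105, draw]
FD 12: (-10.556,16.498) -> (-13.662,28.089) [heading=105, draw]
Final: pos=(-13.662,28.089), heading=105, 9 segment(s) drawn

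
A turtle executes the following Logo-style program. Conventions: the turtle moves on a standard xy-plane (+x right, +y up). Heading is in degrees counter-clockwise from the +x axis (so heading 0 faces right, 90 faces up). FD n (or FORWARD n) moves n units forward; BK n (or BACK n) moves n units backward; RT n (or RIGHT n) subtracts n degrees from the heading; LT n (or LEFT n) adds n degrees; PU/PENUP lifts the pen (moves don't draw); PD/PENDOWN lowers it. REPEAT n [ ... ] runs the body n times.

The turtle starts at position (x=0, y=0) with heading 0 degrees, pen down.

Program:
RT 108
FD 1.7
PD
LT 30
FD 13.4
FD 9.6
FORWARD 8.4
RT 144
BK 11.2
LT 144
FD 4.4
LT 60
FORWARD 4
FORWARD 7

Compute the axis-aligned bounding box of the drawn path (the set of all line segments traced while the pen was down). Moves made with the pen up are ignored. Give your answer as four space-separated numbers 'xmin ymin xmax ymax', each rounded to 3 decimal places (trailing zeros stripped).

Answer: -0.525 -47.528 25.703 0

Derivation:
Executing turtle program step by step:
Start: pos=(0,0), heading=0, pen down
RT 108: heading 0 -> 252
FD 1.7: (0,0) -> (-0.525,-1.617) [heading=252, draw]
PD: pen down
LT 30: heading 252 -> 282
FD 13.4: (-0.525,-1.617) -> (2.261,-14.724) [heading=282, draw]
FD 9.6: (2.261,-14.724) -> (4.257,-24.114) [heading=282, draw]
FD 8.4: (4.257,-24.114) -> (6.003,-32.331) [heading=282, draw]
RT 144: heading 282 -> 138
BK 11.2: (6.003,-32.331) -> (14.326,-39.825) [heading=138, draw]
LT 144: heading 138 -> 282
FD 4.4: (14.326,-39.825) -> (15.241,-44.129) [heading=282, draw]
LT 60: heading 282 -> 342
FD 4: (15.241,-44.129) -> (19.045,-45.365) [heading=342, draw]
FD 7: (19.045,-45.365) -> (25.703,-47.528) [heading=342, draw]
Final: pos=(25.703,-47.528), heading=342, 8 segment(s) drawn

Segment endpoints: x in {-0.525, 0, 2.261, 4.257, 6.003, 14.326, 15.241, 19.045, 25.703}, y in {-47.528, -45.365, -44.129, -39.825, -32.331, -24.114, -14.724, -1.617, 0}
xmin=-0.525, ymin=-47.528, xmax=25.703, ymax=0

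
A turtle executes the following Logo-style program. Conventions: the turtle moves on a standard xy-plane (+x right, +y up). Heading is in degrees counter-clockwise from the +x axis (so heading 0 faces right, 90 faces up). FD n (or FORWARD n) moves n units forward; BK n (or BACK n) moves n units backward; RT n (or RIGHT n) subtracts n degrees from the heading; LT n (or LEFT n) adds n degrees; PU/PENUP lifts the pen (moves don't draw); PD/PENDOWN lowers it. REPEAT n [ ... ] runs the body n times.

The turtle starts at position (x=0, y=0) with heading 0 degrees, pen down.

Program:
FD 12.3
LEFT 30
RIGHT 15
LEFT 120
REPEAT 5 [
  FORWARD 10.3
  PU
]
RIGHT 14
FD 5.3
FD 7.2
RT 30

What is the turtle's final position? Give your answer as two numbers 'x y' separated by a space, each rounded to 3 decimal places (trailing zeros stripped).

Executing turtle program step by step:
Start: pos=(0,0), heading=0, pen down
FD 12.3: (0,0) -> (12.3,0) [heading=0, draw]
LT 30: heading 0 -> 30
RT 15: heading 30 -> 15
LT 120: heading 15 -> 135
REPEAT 5 [
  -- iteration 1/5 --
  FD 10.3: (12.3,0) -> (5.017,7.283) [heading=135, draw]
  PU: pen up
  -- iteration 2/5 --
  FD 10.3: (5.017,7.283) -> (-2.266,14.566) [heading=135, move]
  PU: pen up
  -- iteration 3/5 --
  FD 10.3: (-2.266,14.566) -> (-9.55,21.85) [heading=135, move]
  PU: pen up
  -- iteration 4/5 --
  FD 10.3: (-9.55,21.85) -> (-16.833,29.133) [heading=135, move]
  PU: pen up
  -- iteration 5/5 --
  FD 10.3: (-16.833,29.133) -> (-24.116,36.416) [heading=135, move]
  PU: pen up
]
RT 14: heading 135 -> 121
FD 5.3: (-24.116,36.416) -> (-26.846,40.959) [heading=121, move]
FD 7.2: (-26.846,40.959) -> (-30.554,47.131) [heading=121, move]
RT 30: heading 121 -> 91
Final: pos=(-30.554,47.131), heading=91, 2 segment(s) drawn

Answer: -30.554 47.131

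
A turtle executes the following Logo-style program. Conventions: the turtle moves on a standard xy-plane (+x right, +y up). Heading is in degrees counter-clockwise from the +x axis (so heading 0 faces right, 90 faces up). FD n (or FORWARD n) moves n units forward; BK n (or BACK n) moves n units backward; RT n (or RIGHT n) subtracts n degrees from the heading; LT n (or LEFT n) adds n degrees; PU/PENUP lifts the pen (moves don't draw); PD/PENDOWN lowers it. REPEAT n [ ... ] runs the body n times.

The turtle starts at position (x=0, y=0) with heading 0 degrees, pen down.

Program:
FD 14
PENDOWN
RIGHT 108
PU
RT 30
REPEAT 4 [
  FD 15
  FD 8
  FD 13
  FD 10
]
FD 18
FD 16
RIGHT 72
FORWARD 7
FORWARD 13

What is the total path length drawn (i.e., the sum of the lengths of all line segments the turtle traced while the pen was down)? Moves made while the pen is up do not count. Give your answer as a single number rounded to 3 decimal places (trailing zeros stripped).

Answer: 14

Derivation:
Executing turtle program step by step:
Start: pos=(0,0), heading=0, pen down
FD 14: (0,0) -> (14,0) [heading=0, draw]
PD: pen down
RT 108: heading 0 -> 252
PU: pen up
RT 30: heading 252 -> 222
REPEAT 4 [
  -- iteration 1/4 --
  FD 15: (14,0) -> (2.853,-10.037) [heading=222, move]
  FD 8: (2.853,-10.037) -> (-3.092,-15.39) [heading=222, move]
  FD 13: (-3.092,-15.39) -> (-12.753,-24.089) [heading=222, move]
  FD 10: (-12.753,-24.089) -> (-20.185,-30.78) [heading=222, move]
  -- iteration 2/4 --
  FD 15: (-20.185,-30.78) -> (-31.332,-40.817) [heading=222, move]
  FD 8: (-31.332,-40.817) -> (-37.277,-46.17) [heading=222, move]
  FD 13: (-37.277,-46.17) -> (-46.938,-54.869) [heading=222, move]
  FD 10: (-46.938,-54.869) -> (-54.369,-61.56) [heading=222, move]
  -- iteration 3/4 --
  FD 15: (-54.369,-61.56) -> (-65.516,-71.597) [heading=222, move]
  FD 8: (-65.516,-71.597) -> (-71.462,-76.95) [heading=222, move]
  FD 13: (-71.462,-76.95) -> (-81.123,-85.649) [heading=222, move]
  FD 10: (-81.123,-85.649) -> (-88.554,-92.34) [heading=222, move]
  -- iteration 4/4 --
  FD 15: (-88.554,-92.34) -> (-99.701,-102.377) [heading=222, move]
  FD 8: (-99.701,-102.377) -> (-105.646,-107.73) [heading=222, move]
  FD 13: (-105.646,-107.73) -> (-115.307,-116.429) [heading=222, move]
  FD 10: (-115.307,-116.429) -> (-122.739,-123.12) [heading=222, move]
]
FD 18: (-122.739,-123.12) -> (-136.115,-135.164) [heading=222, move]
FD 16: (-136.115,-135.164) -> (-148.006,-145.87) [heading=222, move]
RT 72: heading 222 -> 150
FD 7: (-148.006,-145.87) -> (-154.068,-142.37) [heading=150, move]
FD 13: (-154.068,-142.37) -> (-165.326,-135.87) [heading=150, move]
Final: pos=(-165.326,-135.87), heading=150, 1 segment(s) drawn

Segment lengths:
  seg 1: (0,0) -> (14,0), length = 14
Total = 14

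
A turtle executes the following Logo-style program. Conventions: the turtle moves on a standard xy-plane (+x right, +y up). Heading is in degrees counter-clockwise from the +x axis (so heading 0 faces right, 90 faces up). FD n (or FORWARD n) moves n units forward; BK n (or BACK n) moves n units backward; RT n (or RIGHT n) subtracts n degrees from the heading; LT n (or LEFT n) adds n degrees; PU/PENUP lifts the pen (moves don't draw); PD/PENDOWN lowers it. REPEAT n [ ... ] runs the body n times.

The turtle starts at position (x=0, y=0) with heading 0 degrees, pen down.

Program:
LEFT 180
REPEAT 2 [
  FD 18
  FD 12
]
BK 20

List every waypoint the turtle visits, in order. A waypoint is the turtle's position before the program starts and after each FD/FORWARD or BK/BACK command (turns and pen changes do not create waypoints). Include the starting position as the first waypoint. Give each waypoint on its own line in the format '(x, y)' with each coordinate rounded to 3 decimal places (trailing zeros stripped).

Answer: (0, 0)
(-18, 0)
(-30, 0)
(-48, 0)
(-60, 0)
(-40, 0)

Derivation:
Executing turtle program step by step:
Start: pos=(0,0), heading=0, pen down
LT 180: heading 0 -> 180
REPEAT 2 [
  -- iteration 1/2 --
  FD 18: (0,0) -> (-18,0) [heading=180, draw]
  FD 12: (-18,0) -> (-30,0) [heading=180, draw]
  -- iteration 2/2 --
  FD 18: (-30,0) -> (-48,0) [heading=180, draw]
  FD 12: (-48,0) -> (-60,0) [heading=180, draw]
]
BK 20: (-60,0) -> (-40,0) [heading=180, draw]
Final: pos=(-40,0), heading=180, 5 segment(s) drawn
Waypoints (6 total):
(0, 0)
(-18, 0)
(-30, 0)
(-48, 0)
(-60, 0)
(-40, 0)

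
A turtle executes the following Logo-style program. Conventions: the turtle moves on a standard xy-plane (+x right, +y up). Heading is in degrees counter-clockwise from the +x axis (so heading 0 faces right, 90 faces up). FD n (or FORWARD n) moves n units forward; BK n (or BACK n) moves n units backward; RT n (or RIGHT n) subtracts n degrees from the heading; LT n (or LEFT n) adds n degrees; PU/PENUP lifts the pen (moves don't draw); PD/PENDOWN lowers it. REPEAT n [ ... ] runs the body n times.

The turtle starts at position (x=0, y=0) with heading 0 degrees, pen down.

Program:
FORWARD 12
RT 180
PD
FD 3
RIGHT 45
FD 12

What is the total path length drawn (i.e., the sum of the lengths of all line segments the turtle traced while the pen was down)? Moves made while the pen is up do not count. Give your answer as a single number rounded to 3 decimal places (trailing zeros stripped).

Answer: 27

Derivation:
Executing turtle program step by step:
Start: pos=(0,0), heading=0, pen down
FD 12: (0,0) -> (12,0) [heading=0, draw]
RT 180: heading 0 -> 180
PD: pen down
FD 3: (12,0) -> (9,0) [heading=180, draw]
RT 45: heading 180 -> 135
FD 12: (9,0) -> (0.515,8.485) [heading=135, draw]
Final: pos=(0.515,8.485), heading=135, 3 segment(s) drawn

Segment lengths:
  seg 1: (0,0) -> (12,0), length = 12
  seg 2: (12,0) -> (9,0), length = 3
  seg 3: (9,0) -> (0.515,8.485), length = 12
Total = 27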